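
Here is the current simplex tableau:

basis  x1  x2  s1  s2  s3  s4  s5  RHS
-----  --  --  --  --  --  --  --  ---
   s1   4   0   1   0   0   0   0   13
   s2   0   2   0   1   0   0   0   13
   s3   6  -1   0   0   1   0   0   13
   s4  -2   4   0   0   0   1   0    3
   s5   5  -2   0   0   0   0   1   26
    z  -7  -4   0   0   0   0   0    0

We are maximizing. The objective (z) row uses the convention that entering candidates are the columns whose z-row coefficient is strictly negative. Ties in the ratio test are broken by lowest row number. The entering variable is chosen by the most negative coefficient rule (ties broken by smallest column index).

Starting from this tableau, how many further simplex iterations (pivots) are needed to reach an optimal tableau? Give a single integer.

2

pivot: x1 in, s3 out → z = 91/6
pivot: x2 in, s4 out → z = 51/2
No improving column remains; optimal.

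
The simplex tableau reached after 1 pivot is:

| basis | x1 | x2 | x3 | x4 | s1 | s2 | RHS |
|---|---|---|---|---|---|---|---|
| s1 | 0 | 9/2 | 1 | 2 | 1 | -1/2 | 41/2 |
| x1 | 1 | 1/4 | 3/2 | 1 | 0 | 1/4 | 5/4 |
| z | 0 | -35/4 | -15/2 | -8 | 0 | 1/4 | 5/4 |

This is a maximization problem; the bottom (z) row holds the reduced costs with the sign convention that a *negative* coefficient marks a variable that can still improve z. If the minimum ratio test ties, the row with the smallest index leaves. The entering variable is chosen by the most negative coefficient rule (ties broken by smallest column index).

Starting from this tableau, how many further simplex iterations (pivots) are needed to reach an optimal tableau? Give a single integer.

3

pivot: x2 in, s1 out → z = 370/9
pivot: x3 in, x1 out → z = 540/13
pivot: x4 in, x3 out → z = 333/8
No improving column remains; optimal.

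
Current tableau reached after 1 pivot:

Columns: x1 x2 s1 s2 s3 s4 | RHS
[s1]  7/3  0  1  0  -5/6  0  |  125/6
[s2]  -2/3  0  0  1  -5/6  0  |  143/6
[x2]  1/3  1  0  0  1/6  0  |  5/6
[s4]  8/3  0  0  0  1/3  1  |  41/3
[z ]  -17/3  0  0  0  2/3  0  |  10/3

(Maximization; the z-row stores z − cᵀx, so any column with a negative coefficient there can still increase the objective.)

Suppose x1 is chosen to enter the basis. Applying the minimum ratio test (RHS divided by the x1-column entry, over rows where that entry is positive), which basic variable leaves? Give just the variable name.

Ratios: row 1 (s1): (125/6)/(7/3) = 125/14; row 2 (s2): entry -2/3 ≤ 0, skip; row 3 (x2): (5/6)/(1/3) = 5/2; row 4 (s4): (41/3)/(8/3) = 41/8.
Minimum ratio 5/2 is in the x2 row, so x2 leaves.

x2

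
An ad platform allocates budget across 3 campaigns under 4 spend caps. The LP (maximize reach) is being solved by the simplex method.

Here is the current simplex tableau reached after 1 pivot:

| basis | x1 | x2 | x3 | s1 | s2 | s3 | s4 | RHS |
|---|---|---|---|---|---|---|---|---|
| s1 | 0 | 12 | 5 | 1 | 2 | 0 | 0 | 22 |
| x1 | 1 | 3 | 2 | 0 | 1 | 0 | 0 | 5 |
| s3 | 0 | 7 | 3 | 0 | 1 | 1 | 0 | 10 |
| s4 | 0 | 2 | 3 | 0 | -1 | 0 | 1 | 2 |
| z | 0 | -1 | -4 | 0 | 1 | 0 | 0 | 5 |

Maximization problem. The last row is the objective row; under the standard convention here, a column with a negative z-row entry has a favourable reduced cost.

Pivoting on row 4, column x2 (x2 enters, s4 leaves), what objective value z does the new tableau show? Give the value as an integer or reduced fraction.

6

Minimum ratio for x2: 2/2 = 1.
z changes by −(z-row coeff of x2)·ratio = −(-1)·1 = 1.
New z = 5 + 1 = 6.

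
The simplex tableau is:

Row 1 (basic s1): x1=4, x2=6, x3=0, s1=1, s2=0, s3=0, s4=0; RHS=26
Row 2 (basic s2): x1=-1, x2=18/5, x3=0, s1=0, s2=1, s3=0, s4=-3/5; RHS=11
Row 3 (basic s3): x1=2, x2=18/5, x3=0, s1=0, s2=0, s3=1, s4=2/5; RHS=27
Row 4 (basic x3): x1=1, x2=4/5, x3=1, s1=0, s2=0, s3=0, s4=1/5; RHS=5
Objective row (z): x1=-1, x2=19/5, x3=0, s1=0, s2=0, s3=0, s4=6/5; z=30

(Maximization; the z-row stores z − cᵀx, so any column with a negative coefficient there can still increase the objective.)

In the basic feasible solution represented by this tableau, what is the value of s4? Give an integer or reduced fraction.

0

s4 is nonbasic (not in the basis column), so its value in the current BFS is 0.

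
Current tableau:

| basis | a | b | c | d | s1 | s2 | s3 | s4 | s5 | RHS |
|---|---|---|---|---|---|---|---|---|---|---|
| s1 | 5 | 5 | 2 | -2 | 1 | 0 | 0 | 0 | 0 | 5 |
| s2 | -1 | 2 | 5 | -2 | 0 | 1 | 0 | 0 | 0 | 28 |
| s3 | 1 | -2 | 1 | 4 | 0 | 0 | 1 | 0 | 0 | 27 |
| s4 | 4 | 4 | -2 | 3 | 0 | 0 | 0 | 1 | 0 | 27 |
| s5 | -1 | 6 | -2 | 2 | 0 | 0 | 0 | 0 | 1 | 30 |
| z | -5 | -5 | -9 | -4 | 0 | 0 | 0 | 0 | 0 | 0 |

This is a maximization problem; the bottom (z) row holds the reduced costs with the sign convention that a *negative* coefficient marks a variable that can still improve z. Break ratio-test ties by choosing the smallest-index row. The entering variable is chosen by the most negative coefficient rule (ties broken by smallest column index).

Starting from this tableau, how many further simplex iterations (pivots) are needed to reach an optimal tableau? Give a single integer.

pivot: c in, s1 out → z = 45/2
pivot: d in, s3 out → z = 431/5
No improving column remains; optimal.

2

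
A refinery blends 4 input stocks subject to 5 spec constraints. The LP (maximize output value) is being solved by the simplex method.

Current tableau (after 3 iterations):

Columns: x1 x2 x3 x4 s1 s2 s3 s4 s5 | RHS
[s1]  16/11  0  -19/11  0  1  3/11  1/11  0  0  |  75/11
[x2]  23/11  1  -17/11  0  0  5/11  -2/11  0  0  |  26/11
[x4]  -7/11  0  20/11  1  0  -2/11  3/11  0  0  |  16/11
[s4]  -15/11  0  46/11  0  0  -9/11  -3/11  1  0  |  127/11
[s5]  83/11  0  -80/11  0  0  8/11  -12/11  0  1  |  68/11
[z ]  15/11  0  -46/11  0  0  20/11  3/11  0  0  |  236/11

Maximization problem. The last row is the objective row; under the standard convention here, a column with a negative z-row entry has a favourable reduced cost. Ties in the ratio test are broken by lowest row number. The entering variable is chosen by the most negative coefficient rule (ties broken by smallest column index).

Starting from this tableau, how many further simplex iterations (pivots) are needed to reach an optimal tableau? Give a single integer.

pivot: x3 in, x4 out → z = 124/5
pivot: x1 in, x2 out → z = 776/31
No improving column remains; optimal.

2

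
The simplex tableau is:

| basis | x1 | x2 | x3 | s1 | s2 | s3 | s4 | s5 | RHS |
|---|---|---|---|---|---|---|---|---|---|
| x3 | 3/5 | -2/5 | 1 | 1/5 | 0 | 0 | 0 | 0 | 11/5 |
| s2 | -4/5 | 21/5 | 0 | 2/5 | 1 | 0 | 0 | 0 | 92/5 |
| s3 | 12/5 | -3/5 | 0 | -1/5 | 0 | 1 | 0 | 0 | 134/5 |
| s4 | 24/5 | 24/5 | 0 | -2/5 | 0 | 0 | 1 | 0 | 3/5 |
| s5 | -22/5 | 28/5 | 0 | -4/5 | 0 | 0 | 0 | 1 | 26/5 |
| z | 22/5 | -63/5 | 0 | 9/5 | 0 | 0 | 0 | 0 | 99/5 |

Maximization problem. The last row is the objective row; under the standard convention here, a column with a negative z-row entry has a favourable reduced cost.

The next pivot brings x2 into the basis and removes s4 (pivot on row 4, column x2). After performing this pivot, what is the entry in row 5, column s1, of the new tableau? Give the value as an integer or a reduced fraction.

Pivot element is row 4, column x2: 24/5.
Normalize row 4: new (row 4, s1) = (-2/5)/(24/5) = -1/12.
row 5 ← row 5 − (28/5)·(new row 4): -4/5 − (28/5)·(-1/12) = -1/3.

-1/3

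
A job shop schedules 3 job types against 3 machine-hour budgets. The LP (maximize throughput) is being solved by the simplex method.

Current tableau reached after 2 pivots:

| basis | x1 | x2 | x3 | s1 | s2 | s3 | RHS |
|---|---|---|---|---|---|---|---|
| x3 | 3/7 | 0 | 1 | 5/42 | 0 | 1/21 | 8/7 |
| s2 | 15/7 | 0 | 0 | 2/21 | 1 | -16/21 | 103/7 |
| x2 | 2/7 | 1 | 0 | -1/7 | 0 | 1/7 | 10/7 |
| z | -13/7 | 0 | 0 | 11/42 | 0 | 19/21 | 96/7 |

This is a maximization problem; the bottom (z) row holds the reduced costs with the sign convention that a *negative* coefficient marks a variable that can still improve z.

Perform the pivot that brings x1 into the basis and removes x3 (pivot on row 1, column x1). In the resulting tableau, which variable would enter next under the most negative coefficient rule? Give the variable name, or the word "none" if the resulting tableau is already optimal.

none

Pivot element 3/7. New z-row = old z-row − (-13/7)·(row 1/(3/7)).
Updated z-row coefficients: x1: 0, x2: 0, x3: 13/3, s1: 7/9, s2: 0, s3: 10/9.
No coefficient is strictly negative; the tableau after this pivot is optimal.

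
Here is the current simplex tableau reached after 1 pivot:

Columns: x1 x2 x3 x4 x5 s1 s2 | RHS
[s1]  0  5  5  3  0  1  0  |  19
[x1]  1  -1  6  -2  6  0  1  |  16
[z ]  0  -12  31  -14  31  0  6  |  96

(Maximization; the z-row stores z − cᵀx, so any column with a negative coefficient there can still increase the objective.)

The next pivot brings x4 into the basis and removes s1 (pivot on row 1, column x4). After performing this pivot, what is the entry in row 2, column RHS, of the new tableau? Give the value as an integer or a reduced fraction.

Pivot element is row 1, column x4: 3.
Normalize row 1: new (row 1, RHS) = 19/3 = 19/3.
row 2 ← row 2 − (-2)·(new row 1): 16 − (-2)·(19/3) = 86/3.

86/3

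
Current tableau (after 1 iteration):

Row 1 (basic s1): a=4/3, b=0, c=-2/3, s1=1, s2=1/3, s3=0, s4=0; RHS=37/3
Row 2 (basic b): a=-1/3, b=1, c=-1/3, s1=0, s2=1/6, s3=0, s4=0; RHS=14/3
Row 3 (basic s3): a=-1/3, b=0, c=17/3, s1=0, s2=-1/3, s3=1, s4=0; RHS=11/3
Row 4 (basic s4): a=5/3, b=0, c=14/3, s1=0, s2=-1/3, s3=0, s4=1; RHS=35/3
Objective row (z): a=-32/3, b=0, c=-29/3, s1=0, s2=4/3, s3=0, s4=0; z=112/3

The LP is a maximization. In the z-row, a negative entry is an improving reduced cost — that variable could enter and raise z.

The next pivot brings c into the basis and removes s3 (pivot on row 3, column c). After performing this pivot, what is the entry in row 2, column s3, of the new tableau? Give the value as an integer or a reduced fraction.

1/17

Pivot element is row 3, column c: 17/3.
Normalize row 3: new (row 3, s3) = 1/(17/3) = 3/17.
row 2 ← row 2 − (-1/3)·(new row 3): 0 − (-1/3)·(3/17) = 1/17.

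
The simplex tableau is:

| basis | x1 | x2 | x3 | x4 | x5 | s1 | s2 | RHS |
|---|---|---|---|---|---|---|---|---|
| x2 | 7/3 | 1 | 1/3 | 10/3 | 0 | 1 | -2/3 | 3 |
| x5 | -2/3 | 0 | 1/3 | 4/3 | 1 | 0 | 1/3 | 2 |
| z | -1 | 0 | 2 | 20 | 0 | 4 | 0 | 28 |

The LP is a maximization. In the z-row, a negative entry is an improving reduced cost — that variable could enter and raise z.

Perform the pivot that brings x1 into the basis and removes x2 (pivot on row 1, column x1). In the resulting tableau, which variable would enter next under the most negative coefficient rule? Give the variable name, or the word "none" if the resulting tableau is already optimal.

Pivot element 7/3. New z-row = old z-row − (-1)·(row 1/(7/3)).
Updated z-row coefficients: x1: 0, x2: 3/7, x3: 15/7, x4: 150/7, x5: 0, s1: 31/7, s2: -2/7.
The most negative is -2/7 in column s2, so s2 would enter next.

s2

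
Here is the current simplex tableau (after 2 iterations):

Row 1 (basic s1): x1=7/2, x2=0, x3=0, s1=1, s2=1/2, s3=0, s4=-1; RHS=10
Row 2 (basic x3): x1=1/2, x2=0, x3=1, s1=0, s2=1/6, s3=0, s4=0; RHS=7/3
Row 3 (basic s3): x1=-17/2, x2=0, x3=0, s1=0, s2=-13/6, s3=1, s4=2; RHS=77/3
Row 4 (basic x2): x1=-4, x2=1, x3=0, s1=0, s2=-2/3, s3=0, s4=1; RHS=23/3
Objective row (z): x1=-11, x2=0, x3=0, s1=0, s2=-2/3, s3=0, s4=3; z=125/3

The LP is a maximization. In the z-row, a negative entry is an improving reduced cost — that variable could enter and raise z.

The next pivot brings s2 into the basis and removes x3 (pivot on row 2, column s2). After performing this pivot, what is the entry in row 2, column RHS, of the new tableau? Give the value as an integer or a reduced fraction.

14

Pivot element is row 2, column s2: 1/6.
Normalize row 2: new (row 2, RHS) = (7/3)/(1/6) = 14.
Row 2 is the pivot row, so the entry is 14.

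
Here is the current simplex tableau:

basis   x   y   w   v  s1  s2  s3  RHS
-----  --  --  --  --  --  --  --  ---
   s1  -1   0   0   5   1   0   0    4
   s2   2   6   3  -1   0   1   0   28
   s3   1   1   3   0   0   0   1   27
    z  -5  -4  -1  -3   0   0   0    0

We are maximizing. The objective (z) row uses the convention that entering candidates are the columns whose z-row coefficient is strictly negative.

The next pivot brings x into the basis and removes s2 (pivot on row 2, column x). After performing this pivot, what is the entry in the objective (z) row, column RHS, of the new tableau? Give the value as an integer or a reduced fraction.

Pivot element is row 2, column x: 2.
Normalize row 2: new (row 2, RHS) = 28/2 = 14.
z-row ← z-row − (-5)·(new row 2): 0 − (-5)·14 = 70.

70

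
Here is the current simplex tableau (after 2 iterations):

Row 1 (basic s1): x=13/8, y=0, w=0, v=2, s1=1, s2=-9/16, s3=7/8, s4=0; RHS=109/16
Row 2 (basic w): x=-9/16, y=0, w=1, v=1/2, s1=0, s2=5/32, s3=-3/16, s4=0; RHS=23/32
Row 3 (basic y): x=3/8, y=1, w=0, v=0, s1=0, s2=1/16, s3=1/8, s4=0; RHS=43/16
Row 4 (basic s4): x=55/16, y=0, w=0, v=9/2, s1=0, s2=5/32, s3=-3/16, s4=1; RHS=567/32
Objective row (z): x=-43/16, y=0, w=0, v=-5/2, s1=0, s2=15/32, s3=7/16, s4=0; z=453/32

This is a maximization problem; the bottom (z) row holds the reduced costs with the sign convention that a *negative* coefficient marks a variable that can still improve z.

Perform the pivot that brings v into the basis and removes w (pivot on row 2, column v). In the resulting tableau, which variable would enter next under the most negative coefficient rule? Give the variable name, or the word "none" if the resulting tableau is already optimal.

x

Pivot element 1/2. New z-row = old z-row − (-5/2)·(row 2/(1/2)).
Updated z-row coefficients: x: -11/2, y: 0, w: 5, v: 0, s1: 0, s2: 5/4, s3: -1/2, s4: 0.
The most negative is -11/2 in column x, so x would enter next.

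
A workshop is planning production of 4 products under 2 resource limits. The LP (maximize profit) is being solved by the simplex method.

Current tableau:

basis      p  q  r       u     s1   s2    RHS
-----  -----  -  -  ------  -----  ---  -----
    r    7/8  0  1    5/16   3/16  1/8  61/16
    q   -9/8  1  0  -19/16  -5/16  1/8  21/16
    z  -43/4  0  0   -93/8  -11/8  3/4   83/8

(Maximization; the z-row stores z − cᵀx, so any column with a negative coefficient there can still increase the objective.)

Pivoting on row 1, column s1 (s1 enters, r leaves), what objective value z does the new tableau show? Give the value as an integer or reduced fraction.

115/3

Minimum ratio for s1: (61/16)/(3/16) = 61/3.
z changes by −(z-row coeff of s1)·ratio = −(-11/8)·(61/3) = 671/24.
New z = 83/8 + (671/24) = 115/3.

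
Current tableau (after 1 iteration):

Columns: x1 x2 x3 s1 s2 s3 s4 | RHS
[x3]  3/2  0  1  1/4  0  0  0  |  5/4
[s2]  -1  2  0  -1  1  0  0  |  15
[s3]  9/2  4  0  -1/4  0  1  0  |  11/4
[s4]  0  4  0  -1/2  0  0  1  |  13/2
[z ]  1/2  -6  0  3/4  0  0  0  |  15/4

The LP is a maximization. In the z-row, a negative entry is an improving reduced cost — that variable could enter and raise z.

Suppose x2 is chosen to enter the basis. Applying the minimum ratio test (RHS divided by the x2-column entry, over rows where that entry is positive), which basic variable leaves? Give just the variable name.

Ratios: row 1 (x3): entry 0 ≤ 0, skip; row 2 (s2): 15/2 = 15/2; row 3 (s3): (11/4)/4 = 11/16; row 4 (s4): (13/2)/4 = 13/8.
Minimum ratio 11/16 is in the s3 row, so s3 leaves.

s3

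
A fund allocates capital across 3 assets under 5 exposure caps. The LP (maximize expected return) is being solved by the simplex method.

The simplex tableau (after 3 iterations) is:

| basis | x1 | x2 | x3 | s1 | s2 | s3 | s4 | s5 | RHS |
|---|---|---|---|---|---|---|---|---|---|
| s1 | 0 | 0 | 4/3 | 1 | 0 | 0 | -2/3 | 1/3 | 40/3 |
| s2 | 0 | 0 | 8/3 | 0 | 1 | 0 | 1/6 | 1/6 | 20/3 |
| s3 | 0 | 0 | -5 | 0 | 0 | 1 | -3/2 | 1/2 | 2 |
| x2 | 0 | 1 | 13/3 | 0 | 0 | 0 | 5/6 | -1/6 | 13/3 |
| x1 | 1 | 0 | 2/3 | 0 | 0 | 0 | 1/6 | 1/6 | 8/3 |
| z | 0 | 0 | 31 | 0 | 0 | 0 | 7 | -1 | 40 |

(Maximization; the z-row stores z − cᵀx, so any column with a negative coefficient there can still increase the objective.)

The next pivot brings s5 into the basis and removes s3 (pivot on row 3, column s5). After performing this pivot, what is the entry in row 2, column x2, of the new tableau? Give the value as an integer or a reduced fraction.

0

Pivot element is row 3, column s5: 1/2.
Normalize row 3: new (row 3, x2) = 0/(1/2) = 0.
row 2 ← row 2 − (1/6)·(new row 3): 0 − (1/6)·0 = 0.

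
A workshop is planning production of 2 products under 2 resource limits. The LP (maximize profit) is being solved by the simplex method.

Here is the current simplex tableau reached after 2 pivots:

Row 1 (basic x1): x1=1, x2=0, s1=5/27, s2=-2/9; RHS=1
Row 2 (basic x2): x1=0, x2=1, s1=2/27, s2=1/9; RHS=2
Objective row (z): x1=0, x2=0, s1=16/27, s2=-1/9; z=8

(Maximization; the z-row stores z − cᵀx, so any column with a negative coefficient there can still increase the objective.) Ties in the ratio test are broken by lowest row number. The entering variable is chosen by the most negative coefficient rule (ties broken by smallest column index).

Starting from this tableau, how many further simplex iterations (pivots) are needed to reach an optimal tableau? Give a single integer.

pivot: s2 in, x2 out → z = 10
No improving column remains; optimal.

1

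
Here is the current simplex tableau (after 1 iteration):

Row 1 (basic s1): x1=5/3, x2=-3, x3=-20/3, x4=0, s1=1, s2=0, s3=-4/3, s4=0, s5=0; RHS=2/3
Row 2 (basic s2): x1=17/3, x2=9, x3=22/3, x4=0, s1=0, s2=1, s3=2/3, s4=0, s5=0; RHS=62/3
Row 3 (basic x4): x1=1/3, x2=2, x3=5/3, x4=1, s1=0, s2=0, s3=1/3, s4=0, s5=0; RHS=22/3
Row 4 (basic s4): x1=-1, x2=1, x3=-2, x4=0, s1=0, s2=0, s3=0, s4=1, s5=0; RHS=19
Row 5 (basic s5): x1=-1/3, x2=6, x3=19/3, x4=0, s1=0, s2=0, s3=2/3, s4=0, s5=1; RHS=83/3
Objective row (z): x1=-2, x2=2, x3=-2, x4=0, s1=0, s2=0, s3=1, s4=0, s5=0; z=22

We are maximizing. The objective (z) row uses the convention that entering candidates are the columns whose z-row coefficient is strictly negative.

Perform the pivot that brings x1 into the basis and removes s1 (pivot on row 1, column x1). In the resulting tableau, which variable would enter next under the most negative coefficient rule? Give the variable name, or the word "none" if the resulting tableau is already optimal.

x3

Pivot element 5/3. New z-row = old z-row − (-2)·(row 1/(5/3)).
Updated z-row coefficients: x1: 0, x2: -8/5, x3: -10, x4: 0, s1: 6/5, s2: 0, s3: -3/5, s4: 0, s5: 0.
The most negative is -10 in column x3, so x3 would enter next.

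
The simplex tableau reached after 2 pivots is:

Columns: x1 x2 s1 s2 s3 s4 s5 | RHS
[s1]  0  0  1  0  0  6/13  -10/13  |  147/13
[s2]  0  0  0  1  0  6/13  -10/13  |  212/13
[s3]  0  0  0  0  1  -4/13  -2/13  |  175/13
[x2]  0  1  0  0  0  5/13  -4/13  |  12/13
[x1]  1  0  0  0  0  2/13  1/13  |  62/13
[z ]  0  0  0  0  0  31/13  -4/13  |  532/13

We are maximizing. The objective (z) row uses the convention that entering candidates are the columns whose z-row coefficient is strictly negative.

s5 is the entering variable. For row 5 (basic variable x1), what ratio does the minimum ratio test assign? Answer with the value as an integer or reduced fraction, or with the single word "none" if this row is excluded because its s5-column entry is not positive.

Ratio = RHS / (s5 entry) = (62/13) / (1/13) = 62.

62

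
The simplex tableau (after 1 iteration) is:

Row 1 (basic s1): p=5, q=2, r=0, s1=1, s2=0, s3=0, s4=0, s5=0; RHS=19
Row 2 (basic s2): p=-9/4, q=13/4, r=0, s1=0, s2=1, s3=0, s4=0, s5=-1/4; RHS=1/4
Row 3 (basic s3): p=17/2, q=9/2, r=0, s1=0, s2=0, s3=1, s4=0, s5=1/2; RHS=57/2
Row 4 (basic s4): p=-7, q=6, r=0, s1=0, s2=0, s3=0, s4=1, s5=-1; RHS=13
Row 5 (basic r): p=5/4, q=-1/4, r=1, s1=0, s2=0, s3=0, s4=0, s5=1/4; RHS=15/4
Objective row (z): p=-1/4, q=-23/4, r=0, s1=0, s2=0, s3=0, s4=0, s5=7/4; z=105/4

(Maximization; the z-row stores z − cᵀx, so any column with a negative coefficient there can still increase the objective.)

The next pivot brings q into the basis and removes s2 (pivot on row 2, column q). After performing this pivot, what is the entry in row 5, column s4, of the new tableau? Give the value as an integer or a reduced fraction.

0

Pivot element is row 2, column q: 13/4.
Normalize row 2: new (row 2, s4) = 0/(13/4) = 0.
row 5 ← row 5 − (-1/4)·(new row 2): 0 − (-1/4)·0 = 0.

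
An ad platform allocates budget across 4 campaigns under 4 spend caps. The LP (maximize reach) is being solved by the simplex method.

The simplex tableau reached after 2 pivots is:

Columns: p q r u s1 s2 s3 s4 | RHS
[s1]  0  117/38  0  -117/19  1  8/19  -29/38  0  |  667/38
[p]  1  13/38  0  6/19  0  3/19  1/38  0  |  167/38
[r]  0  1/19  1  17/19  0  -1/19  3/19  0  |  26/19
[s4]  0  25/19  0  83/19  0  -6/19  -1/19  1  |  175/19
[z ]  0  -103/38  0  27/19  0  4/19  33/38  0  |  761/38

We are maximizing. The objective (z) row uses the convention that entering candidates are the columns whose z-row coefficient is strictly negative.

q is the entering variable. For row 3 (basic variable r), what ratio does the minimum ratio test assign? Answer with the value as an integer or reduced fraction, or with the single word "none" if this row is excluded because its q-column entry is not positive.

26

Ratio = RHS / (q entry) = (26/19) / (1/19) = 26.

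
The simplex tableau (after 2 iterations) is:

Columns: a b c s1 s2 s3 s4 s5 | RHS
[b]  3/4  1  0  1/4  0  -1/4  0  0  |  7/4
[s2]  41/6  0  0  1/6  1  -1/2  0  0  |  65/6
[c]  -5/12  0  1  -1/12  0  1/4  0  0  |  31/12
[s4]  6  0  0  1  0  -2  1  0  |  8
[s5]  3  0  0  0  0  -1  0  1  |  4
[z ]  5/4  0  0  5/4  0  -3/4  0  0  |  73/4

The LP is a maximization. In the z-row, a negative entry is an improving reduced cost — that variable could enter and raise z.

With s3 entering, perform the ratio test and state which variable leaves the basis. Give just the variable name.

c

Ratios: row 1 (b): entry -1/4 ≤ 0, skip; row 2 (s2): entry -1/2 ≤ 0, skip; row 3 (c): (31/12)/(1/4) = 31/3; row 4 (s4): entry -2 ≤ 0, skip; row 5 (s5): entry -1 ≤ 0, skip.
Minimum ratio 31/3 is in the c row, so c leaves.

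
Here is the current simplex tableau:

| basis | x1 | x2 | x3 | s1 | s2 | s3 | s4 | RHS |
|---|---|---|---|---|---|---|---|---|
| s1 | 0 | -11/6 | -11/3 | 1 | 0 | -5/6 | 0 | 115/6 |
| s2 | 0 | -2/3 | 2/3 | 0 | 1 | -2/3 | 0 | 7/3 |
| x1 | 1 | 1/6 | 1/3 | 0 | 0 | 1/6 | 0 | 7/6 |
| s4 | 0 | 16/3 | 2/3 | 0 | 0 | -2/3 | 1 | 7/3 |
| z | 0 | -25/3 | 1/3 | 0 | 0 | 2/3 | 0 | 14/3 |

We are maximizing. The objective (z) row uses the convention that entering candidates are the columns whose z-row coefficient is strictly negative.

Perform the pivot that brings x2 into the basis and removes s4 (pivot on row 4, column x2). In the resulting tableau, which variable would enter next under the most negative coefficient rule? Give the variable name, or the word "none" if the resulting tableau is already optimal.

Pivot element 16/3. New z-row = old z-row − (-25/3)·(row 4/(16/3)).
Updated z-row coefficients: x1: 0, x2: 0, x3: 11/8, s1: 0, s2: 0, s3: -3/8, s4: 25/16.
The most negative is -3/8 in column s3, so s3 would enter next.

s3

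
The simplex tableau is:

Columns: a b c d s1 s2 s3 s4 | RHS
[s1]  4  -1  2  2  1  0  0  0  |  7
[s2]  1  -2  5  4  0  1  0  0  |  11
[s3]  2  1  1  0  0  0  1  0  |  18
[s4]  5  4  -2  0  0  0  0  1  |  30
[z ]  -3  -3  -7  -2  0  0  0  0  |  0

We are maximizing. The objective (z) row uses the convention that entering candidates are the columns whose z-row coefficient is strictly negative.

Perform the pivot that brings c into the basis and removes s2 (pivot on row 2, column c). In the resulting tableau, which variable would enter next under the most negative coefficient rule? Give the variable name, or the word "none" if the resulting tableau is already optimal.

Pivot element 5. New z-row = old z-row − (-7)·(row 2/5).
Updated z-row coefficients: a: -8/5, b: -29/5, c: 0, d: 18/5, s1: 0, s2: 7/5, s3: 0, s4: 0.
The most negative is -29/5 in column b, so b would enter next.

b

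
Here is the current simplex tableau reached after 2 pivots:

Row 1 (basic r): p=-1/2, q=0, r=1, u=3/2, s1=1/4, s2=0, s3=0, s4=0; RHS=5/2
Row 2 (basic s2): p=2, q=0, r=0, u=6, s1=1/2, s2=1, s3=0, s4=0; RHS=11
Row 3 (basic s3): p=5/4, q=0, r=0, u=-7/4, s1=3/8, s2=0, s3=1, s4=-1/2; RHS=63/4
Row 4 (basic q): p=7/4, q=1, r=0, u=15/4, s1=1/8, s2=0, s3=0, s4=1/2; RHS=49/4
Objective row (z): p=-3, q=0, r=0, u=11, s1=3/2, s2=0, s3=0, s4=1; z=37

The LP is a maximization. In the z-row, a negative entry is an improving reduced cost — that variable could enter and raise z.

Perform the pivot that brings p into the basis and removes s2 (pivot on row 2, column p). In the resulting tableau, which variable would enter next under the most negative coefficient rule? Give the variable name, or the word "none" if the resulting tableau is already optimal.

Pivot element 2. New z-row = old z-row − (-3)·(row 2/2).
Updated z-row coefficients: p: 0, q: 0, r: 0, u: 20, s1: 9/4, s2: 3/2, s3: 0, s4: 1.
No coefficient is strictly negative; the tableau after this pivot is optimal.

none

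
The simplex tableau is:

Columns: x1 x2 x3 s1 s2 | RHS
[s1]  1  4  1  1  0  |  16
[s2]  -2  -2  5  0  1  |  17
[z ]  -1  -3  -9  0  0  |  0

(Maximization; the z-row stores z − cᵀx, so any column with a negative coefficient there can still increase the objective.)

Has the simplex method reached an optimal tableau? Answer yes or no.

no

Column x1 has objective-row coefficient -1, which is negative; an improving pivot exists, so not yet optimal.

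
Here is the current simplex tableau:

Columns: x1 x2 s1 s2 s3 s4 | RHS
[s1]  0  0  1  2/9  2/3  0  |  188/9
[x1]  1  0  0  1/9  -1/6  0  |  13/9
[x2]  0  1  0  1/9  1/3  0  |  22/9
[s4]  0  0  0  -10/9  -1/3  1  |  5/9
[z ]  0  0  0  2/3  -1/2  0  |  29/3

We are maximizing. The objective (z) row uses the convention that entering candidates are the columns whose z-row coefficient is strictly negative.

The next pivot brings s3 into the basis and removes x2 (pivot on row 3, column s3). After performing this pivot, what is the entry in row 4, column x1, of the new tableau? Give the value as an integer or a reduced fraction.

0

Pivot element is row 3, column s3: 1/3.
Normalize row 3: new (row 3, x1) = 0/(1/3) = 0.
row 4 ← row 4 − (-1/3)·(new row 3): 0 − (-1/3)·0 = 0.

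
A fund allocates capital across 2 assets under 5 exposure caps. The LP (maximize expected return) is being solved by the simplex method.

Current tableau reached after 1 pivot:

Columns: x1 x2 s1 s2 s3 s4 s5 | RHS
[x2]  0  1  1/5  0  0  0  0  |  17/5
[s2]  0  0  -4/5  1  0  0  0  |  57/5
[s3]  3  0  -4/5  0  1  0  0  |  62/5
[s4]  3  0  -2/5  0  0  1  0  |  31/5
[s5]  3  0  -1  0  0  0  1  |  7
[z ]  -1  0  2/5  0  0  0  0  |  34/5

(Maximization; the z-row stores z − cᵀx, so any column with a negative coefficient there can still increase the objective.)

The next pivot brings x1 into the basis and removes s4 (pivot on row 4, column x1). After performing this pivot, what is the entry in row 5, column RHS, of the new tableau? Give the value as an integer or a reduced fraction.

4/5

Pivot element is row 4, column x1: 3.
Normalize row 4: new (row 4, RHS) = (31/5)/3 = 31/15.
row 5 ← row 5 − 3·(new row 4): 7 − 3·(31/15) = 4/5.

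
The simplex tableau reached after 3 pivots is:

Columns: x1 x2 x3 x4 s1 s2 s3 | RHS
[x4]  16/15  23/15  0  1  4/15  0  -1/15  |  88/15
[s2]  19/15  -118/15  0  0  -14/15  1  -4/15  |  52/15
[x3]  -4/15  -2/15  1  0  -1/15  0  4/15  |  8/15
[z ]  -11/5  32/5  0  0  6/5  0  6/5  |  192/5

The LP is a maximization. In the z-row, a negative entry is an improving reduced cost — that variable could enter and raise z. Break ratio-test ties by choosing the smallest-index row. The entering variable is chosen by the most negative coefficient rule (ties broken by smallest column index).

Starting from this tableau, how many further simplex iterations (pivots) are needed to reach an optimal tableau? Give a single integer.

2

pivot: x1 in, s2 out → z = 844/19
pivot: x2 in, x4 out → z = 7292/155
No improving column remains; optimal.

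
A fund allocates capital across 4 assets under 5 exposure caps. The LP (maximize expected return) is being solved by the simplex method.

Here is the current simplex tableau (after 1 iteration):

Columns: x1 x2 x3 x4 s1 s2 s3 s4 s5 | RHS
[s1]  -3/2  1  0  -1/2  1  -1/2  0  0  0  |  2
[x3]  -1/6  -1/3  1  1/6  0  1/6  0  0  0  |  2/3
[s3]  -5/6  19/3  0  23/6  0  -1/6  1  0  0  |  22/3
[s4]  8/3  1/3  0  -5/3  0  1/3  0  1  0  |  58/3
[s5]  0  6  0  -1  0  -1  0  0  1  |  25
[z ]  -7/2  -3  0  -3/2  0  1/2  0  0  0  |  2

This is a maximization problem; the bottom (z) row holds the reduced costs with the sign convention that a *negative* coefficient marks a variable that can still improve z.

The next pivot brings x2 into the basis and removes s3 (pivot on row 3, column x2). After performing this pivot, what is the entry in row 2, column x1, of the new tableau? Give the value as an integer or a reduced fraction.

Pivot element is row 3, column x2: 19/3.
Normalize row 3: new (row 3, x1) = (-5/6)/(19/3) = -5/38.
row 2 ← row 2 − (-1/3)·(new row 3): -1/6 − (-1/3)·(-5/38) = -4/19.

-4/19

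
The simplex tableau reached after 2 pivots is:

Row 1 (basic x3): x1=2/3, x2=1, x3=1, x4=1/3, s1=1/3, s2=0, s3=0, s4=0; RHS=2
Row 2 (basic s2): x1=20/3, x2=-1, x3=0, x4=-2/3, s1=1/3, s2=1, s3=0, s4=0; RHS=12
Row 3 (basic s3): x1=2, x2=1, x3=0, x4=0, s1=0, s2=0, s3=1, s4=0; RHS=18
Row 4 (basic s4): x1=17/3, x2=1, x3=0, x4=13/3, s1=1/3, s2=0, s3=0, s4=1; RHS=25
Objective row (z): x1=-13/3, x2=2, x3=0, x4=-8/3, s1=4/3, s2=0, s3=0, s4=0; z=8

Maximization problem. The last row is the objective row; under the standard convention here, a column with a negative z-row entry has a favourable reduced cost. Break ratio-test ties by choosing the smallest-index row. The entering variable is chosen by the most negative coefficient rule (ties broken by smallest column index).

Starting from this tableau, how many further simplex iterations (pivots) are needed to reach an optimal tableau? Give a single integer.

3

pivot: x1 in, s2 out → z = 79/5
pivot: x4 in, x3 out → z = 22
pivot: s2 in, s4 out → z = 71/3
No improving column remains; optimal.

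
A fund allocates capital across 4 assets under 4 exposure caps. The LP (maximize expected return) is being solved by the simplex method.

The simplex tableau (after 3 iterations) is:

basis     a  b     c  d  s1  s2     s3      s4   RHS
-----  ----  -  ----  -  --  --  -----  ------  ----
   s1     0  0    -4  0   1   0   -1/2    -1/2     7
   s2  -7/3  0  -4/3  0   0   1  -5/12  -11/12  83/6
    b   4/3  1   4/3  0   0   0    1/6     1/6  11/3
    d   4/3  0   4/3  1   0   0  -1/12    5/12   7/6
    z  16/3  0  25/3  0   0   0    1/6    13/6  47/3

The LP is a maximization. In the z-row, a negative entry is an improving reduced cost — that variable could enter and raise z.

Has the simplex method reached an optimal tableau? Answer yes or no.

No objective-row coefficient is strictly negative, so no entering variable exists; the tableau is optimal.

yes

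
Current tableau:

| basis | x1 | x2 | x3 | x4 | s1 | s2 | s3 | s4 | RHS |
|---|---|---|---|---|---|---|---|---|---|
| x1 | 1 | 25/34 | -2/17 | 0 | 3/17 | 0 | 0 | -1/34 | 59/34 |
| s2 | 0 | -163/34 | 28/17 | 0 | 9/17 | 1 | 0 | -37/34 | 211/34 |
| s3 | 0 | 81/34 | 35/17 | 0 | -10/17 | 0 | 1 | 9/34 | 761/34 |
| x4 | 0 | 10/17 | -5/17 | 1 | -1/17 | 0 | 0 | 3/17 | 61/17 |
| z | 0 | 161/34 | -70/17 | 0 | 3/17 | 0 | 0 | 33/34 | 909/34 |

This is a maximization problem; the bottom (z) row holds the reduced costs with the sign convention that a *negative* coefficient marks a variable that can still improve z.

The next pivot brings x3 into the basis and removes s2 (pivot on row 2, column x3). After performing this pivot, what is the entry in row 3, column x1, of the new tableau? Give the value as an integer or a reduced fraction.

Pivot element is row 2, column x3: 28/17.
Normalize row 2: new (row 2, x1) = 0/(28/17) = 0.
row 3 ← row 3 − (35/17)·(new row 2): 0 − (35/17)·0 = 0.

0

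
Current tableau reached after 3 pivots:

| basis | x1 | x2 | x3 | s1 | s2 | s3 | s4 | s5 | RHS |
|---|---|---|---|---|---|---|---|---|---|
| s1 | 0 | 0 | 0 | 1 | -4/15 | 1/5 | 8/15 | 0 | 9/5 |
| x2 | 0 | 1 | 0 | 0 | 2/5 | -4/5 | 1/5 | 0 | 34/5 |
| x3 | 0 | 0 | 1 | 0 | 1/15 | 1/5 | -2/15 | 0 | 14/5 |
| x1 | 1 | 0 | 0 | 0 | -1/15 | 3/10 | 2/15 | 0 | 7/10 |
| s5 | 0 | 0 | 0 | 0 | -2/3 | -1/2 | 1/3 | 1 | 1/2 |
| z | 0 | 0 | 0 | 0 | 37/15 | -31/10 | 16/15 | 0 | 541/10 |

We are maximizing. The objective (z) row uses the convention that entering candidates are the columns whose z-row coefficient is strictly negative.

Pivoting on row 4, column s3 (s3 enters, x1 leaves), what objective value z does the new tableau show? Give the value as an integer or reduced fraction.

184/3

Minimum ratio for s3: (7/10)/(3/10) = 7/3.
z changes by −(z-row coeff of s3)·ratio = −(-31/10)·(7/3) = 217/30.
New z = 541/10 + (217/30) = 184/3.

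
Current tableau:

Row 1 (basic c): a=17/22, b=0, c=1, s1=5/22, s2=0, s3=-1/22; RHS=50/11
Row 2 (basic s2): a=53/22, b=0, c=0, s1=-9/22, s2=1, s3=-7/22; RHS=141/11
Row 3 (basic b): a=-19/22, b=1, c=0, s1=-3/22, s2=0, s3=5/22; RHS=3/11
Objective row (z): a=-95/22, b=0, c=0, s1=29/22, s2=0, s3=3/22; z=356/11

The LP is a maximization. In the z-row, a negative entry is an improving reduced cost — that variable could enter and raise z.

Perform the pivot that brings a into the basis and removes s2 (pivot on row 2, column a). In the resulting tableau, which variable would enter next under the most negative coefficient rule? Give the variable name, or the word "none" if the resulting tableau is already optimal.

s3

Pivot element 53/22. New z-row = old z-row − (-95/22)·(row 2/(53/22)).
Updated z-row coefficients: a: 0, b: 0, c: 0, s1: 31/53, s2: 95/53, s3: -23/53.
The most negative is -23/53 in column s3, so s3 would enter next.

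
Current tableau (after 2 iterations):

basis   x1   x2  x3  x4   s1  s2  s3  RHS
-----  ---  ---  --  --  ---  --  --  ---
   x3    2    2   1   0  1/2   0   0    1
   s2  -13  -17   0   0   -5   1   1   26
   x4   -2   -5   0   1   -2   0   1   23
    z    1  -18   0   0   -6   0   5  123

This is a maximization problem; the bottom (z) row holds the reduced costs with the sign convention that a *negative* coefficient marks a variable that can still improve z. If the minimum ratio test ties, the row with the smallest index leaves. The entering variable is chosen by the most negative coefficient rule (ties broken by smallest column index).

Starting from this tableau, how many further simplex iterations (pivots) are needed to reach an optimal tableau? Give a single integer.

2

pivot: x2 in, x3 out → z = 132
pivot: s1 in, x2 out → z = 135
No improving column remains; optimal.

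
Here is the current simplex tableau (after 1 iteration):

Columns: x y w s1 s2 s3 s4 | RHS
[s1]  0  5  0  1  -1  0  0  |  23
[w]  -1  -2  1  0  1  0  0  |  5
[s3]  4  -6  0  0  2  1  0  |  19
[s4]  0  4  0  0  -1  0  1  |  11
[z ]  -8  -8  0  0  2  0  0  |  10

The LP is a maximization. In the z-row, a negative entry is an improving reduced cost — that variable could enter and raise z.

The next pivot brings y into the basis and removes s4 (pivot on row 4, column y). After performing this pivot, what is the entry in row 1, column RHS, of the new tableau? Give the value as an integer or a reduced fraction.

Pivot element is row 4, column y: 4.
Normalize row 4: new (row 4, RHS) = 11/4 = 11/4.
row 1 ← row 1 − 5·(new row 4): 23 − 5·(11/4) = 37/4.

37/4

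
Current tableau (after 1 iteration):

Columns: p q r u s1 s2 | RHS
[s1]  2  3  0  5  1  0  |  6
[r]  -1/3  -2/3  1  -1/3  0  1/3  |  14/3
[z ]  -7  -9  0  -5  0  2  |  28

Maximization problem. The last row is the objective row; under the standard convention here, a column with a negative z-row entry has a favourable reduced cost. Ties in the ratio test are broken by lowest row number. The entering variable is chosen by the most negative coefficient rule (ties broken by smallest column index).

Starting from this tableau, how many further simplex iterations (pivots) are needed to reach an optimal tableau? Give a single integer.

pivot: q in, s1 out → z = 46
pivot: p in, q out → z = 49
No improving column remains; optimal.

2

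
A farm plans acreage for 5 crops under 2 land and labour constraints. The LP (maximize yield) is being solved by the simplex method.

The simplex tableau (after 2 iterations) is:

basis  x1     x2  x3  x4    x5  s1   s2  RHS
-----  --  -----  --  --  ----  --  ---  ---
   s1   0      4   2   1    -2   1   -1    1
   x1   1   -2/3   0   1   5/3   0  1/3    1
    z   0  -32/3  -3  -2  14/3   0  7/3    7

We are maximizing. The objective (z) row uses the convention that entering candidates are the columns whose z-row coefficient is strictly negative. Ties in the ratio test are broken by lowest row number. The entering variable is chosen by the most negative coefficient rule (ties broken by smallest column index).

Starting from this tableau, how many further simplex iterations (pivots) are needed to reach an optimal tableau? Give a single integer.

pivot: x2 in, s1 out → z = 29/3
pivot: x5 in, x1 out → z = 41/4
pivot: s2 in, x5 out → z = 12
No improving column remains; optimal.

3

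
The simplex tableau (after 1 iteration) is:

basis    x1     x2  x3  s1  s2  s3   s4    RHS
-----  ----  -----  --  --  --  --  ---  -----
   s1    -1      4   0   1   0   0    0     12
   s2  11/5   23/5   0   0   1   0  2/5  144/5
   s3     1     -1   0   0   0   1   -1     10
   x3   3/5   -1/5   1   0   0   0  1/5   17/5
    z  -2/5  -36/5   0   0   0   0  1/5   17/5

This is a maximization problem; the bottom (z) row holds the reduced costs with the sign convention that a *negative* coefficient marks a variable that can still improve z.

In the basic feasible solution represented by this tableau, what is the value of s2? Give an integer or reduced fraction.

s2 is basic (row 2); its value is the RHS of that row: 144/5.

144/5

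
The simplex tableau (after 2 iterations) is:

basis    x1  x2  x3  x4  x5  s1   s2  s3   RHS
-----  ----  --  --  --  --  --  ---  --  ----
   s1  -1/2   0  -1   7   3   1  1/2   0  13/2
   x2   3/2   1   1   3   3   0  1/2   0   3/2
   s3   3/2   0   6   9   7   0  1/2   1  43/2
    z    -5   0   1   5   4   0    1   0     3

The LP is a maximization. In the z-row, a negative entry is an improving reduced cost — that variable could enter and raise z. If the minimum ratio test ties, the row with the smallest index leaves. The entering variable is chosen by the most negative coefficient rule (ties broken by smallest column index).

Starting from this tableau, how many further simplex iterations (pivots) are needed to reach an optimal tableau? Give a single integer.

pivot: x1 in, x2 out → z = 8
No improving column remains; optimal.

1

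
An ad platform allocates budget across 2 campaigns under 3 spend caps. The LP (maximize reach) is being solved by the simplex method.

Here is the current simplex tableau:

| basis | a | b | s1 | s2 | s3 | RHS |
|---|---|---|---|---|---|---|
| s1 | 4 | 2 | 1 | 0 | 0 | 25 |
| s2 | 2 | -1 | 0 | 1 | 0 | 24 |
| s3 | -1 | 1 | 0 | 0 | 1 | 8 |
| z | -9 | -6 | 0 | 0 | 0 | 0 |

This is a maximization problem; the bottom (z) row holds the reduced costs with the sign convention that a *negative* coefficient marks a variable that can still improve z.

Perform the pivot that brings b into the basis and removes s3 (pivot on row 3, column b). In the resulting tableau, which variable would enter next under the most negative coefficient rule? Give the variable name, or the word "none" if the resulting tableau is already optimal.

Pivot element 1. New z-row = old z-row − (-6)·(row 3/1).
Updated z-row coefficients: a: -15, b: 0, s1: 0, s2: 0, s3: 6.
The most negative is -15 in column a, so a would enter next.

a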